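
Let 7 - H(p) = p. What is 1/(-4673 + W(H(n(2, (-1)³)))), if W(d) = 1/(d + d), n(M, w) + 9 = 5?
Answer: -22/102805 ≈ -0.00021400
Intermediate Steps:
n(M, w) = -4 (n(M, w) = -9 + 5 = -4)
H(p) = 7 - p
W(d) = 1/(2*d)
1/(-4673 + W(H(n(2, (-1)³)))) = 1/(-4673 + 1/(2*(7 - 1*(-4)))) = 1/(-4673 + 1/(2*(7 + 4))) = 1/(-4673 + (½)/11) = 1/(-4673 + (½)*(1/11)) = 1/(-4673 + 1/22) = 1/(-102805/22) = -22/102805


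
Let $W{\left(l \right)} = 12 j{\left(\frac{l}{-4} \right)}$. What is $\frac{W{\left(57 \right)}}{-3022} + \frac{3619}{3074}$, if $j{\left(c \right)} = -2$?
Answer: $\frac{5505197}{4644814} \approx 1.1852$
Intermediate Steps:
$W{\left(l \right)} = -24$ ($W{\left(l \right)} = 12 \left(-2\right) = -24$)
$\frac{W{\left(57 \right)}}{-3022} + \frac{3619}{3074} = - \frac{24}{-3022} + \frac{3619}{3074} = \left(-24\right) \left(- \frac{1}{3022}\right) + 3619 \cdot \frac{1}{3074} = \frac{12}{1511} + \frac{3619}{3074} = \frac{5505197}{4644814}$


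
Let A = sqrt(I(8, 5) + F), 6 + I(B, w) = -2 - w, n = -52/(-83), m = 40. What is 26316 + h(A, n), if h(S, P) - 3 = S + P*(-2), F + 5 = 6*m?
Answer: 2184373/83 + sqrt(222) ≈ 26333.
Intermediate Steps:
n = 52/83 (n = -52*(-1/83) = 52/83 ≈ 0.62651)
F = 235 (F = -5 + 6*40 = -5 + 240 = 235)
I(B, w) = -8 - w (I(B, w) = -6 + (-2 - w) = -8 - w)
A = sqrt(222) (A = sqrt((-8 - 1*5) + 235) = sqrt((-8 - 5) + 235) = sqrt(-13 + 235) = sqrt(222) ≈ 14.900)
h(S, P) = 3 + S - 2*P (h(S, P) = 3 + (S + P*(-2)) = 3 + (S - 2*P) = 3 + S - 2*P)
26316 + h(A, n) = 26316 + (3 + sqrt(222) - 2*52/83) = 26316 + (3 + sqrt(222) - 104/83) = 26316 + (145/83 + sqrt(222)) = 2184373/83 + sqrt(222)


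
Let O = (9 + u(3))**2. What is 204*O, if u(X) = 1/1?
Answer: 20400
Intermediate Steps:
u(X) = 1
O = 100 (O = (9 + 1)**2 = 10**2 = 100)
204*O = 204*100 = 20400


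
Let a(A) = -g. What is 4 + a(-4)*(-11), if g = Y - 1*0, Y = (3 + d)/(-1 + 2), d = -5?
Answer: -18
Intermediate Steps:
Y = -2 (Y = (3 - 5)/(-1 + 2) = -2/1 = -2*1 = -2)
g = -2 (g = -2 - 1*0 = -2 + 0 = -2)
a(A) = 2 (a(A) = -1*(-2) = 2)
4 + a(-4)*(-11) = 4 + 2*(-11) = 4 - 22 = -18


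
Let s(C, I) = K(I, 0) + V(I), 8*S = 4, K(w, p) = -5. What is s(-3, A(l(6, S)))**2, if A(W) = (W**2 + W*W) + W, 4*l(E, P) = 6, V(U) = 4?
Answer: 1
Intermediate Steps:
S = 1/2 (S = (1/8)*4 = 1/2 ≈ 0.50000)
l(E, P) = 3/2 (l(E, P) = (1/4)*6 = 3/2)
A(W) = W + 2*W**2 (A(W) = (W**2 + W**2) + W = 2*W**2 + W = W + 2*W**2)
s(C, I) = -1 (s(C, I) = -5 + 4 = -1)
s(-3, A(l(6, S)))**2 = (-1)**2 = 1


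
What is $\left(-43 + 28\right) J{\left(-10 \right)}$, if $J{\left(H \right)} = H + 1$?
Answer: $135$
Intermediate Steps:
$J{\left(H \right)} = 1 + H$
$\left(-43 + 28\right) J{\left(-10 \right)} = \left(-43 + 28\right) \left(1 - 10\right) = \left(-15\right) \left(-9\right) = 135$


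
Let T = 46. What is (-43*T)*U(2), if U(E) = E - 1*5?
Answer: 5934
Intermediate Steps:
U(E) = -5 + E (U(E) = E - 5 = -5 + E)
(-43*T)*U(2) = (-43*46)*(-5 + 2) = -1978*(-3) = 5934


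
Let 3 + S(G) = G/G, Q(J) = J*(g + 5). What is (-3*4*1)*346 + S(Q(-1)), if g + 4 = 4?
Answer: -4154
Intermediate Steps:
g = 0 (g = -4 + 4 = 0)
Q(J) = 5*J (Q(J) = J*(0 + 5) = J*5 = 5*J)
S(G) = -2 (S(G) = -3 + G/G = -3 + 1 = -2)
(-3*4*1)*346 + S(Q(-1)) = (-3*4*1)*346 - 2 = -12*1*346 - 2 = -12*346 - 2 = -4152 - 2 = -4154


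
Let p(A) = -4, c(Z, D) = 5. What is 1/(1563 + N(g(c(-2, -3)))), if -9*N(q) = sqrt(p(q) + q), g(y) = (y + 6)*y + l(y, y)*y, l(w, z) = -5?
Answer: 126603/197880463 + 9*sqrt(26)/197880463 ≈ 0.00064003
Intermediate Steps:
g(y) = -5*y + y*(6 + y) (g(y) = (y + 6)*y - 5*y = (6 + y)*y - 5*y = y*(6 + y) - 5*y = -5*y + y*(6 + y))
N(q) = -sqrt(-4 + q)/9
1/(1563 + N(g(c(-2, -3)))) = 1/(1563 - sqrt(-4 + 5*(1 + 5))/9) = 1/(1563 - sqrt(-4 + 5*6)/9) = 1/(1563 - sqrt(-4 + 30)/9) = 1/(1563 - sqrt(26)/9)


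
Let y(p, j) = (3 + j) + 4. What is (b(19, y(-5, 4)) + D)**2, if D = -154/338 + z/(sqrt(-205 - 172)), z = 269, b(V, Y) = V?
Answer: 125859607/828269 - 1686092*I*sqrt(377)/63713 ≈ 151.96 - 513.83*I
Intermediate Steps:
y(p, j) = 7 + j
D = -77/169 - 269*I*sqrt(377)/377 (D = -154/338 + 269/(sqrt(-205 - 172)) = -154*1/338 + 269/(sqrt(-377)) = -77/169 + 269/((I*sqrt(377))) = -77/169 + 269*(-I*sqrt(377)/377) = -77/169 - 269*I*sqrt(377)/377 ≈ -0.45562 - 13.854*I)
(b(19, y(-5, 4)) + D)**2 = (19 + (-77/169 - 269*I*sqrt(377)/377))**2 = (3134/169 - 269*I*sqrt(377)/377)**2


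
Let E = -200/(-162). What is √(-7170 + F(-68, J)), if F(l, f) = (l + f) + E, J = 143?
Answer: I*√574595/9 ≈ 84.224*I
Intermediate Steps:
E = 100/81 (E = -200*(-1/162) = 100/81 ≈ 1.2346)
F(l, f) = 100/81 + f + l (F(l, f) = (l + f) + 100/81 = (f + l) + 100/81 = 100/81 + f + l)
√(-7170 + F(-68, J)) = √(-7170 + (100/81 + 143 - 68)) = √(-7170 + 6175/81) = √(-574595/81) = I*√574595/9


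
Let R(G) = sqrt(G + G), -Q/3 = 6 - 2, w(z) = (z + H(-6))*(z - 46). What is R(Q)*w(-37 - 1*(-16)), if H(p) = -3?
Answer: 3216*I*sqrt(6) ≈ 7877.6*I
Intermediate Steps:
w(z) = (-46 + z)*(-3 + z) (w(z) = (z - 3)*(z - 46) = (-3 + z)*(-46 + z) = (-46 + z)*(-3 + z))
Q = -12 (Q = -3*(6 - 2) = -3*4 = -12)
R(G) = sqrt(2)*sqrt(G) (R(G) = sqrt(2*G) = sqrt(2)*sqrt(G))
R(Q)*w(-37 - 1*(-16)) = (sqrt(2)*sqrt(-12))*(138 + (-37 - 1*(-16))**2 - 49*(-37 - 1*(-16))) = (sqrt(2)*(2*I*sqrt(3)))*(138 + (-37 + 16)**2 - 49*(-37 + 16)) = (2*I*sqrt(6))*(138 + (-21)**2 - 49*(-21)) = (2*I*sqrt(6))*(138 + 441 + 1029) = (2*I*sqrt(6))*1608 = 3216*I*sqrt(6)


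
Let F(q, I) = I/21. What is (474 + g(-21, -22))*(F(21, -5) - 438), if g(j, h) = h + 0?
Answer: -4159756/21 ≈ -1.9808e+5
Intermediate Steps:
F(q, I) = I/21 (F(q, I) = I*(1/21) = I/21)
g(j, h) = h
(474 + g(-21, -22))*(F(21, -5) - 438) = (474 - 22)*((1/21)*(-5) - 438) = 452*(-5/21 - 438) = 452*(-9203/21) = -4159756/21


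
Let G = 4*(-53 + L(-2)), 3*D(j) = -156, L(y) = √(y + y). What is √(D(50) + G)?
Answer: 2*√(-66 + 2*I) ≈ 0.24615 + 16.25*I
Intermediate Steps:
L(y) = √2*√y (L(y) = √(2*y) = √2*√y)
D(j) = -52 (D(j) = (⅓)*(-156) = -52)
G = -212 + 8*I (G = 4*(-53 + √2*√(-2)) = 4*(-53 + √2*(I*√2)) = 4*(-53 + 2*I) = -212 + 8*I ≈ -212.0 + 8.0*I)
√(D(50) + G) = √(-52 + (-212 + 8*I)) = √(-264 + 8*I)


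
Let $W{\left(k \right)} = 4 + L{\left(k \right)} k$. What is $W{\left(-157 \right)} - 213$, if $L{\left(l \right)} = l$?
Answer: $24440$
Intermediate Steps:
$W{\left(k \right)} = 4 + k^{2}$ ($W{\left(k \right)} = 4 + k k = 4 + k^{2}$)
$W{\left(-157 \right)} - 213 = \left(4 + \left(-157\right)^{2}\right) - 213 = \left(4 + 24649\right) - 213 = 24653 - 213 = 24440$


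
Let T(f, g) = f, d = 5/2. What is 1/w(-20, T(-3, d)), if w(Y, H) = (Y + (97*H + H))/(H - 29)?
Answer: 16/157 ≈ 0.10191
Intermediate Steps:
d = 5/2 (d = 5*(½) = 5/2 ≈ 2.5000)
w(Y, H) = (Y + 98*H)/(-29 + H)
1/w(-20, T(-3, d)) = 1/((-20 + 98*(-3))/(-29 - 3)) = 1/((-20 - 294)/(-32)) = 1/(-1/32*(-314)) = 1/(157/16) = 16/157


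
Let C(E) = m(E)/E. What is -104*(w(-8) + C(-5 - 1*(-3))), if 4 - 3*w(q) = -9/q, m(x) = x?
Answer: -611/3 ≈ -203.67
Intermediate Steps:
w(q) = 4/3 + 3/q (w(q) = 4/3 - (-3)/q = 4/3 + 3/q)
C(E) = 1 (C(E) = E/E = 1)
-104*(w(-8) + C(-5 - 1*(-3))) = -104*((4/3 + 3/(-8)) + 1) = -104*((4/3 + 3*(-⅛)) + 1) = -104*((4/3 - 3/8) + 1) = -104*(23/24 + 1) = -104*47/24 = -611/3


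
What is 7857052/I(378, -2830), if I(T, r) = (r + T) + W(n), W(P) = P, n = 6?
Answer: -3928526/1223 ≈ -3212.2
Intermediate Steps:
I(T, r) = 6 + T + r (I(T, r) = (r + T) + 6 = (T + r) + 6 = 6 + T + r)
7857052/I(378, -2830) = 7857052/(6 + 378 - 2830) = 7857052/(-2446) = 7857052*(-1/2446) = -3928526/1223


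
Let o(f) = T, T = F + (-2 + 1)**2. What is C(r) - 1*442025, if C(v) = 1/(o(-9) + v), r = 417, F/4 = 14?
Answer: -209519849/474 ≈ -4.4203e+5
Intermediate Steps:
F = 56 (F = 4*14 = 56)
T = 57 (T = 56 + (-2 + 1)**2 = 56 + (-1)**2 = 56 + 1 = 57)
o(f) = 57
C(v) = 1/(57 + v)
C(r) - 1*442025 = 1/(57 + 417) - 1*442025 = 1/474 - 442025 = -209519849/474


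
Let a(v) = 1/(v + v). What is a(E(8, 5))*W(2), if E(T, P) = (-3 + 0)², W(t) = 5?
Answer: 5/18 ≈ 0.27778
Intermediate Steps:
E(T, P) = 9 (E(T, P) = (-3)² = 9)
a(v) = 1/(2*v)
a(E(8, 5))*W(2) = ((½)/9)*5 = ((½)*(⅑))*5 = (1/18)*5 = 5/18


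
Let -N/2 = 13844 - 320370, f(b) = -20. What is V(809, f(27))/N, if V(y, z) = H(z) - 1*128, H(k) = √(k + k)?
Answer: -32/153263 + I*√10/306526 ≈ -0.00020879 + 1.0317e-5*I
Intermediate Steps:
H(k) = √2*√k (H(k) = √(2*k) = √2*√k)
N = 613052 (N = -2*(13844 - 320370) = -2*(-306526) = 613052)
V(y, z) = -128 + √2*√z (V(y, z) = √2*√z - 1*128 = √2*√z - 128 = -128 + √2*√z)
V(809, f(27))/N = (-128 + √2*√(-20))/613052 = (-128 + √2*(2*I*√5))*(1/613052) = (-128 + 2*I*√10)*(1/613052) = -32/153263 + I*√10/306526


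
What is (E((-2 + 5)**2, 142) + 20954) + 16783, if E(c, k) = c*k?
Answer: 39015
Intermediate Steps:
(E((-2 + 5)**2, 142) + 20954) + 16783 = ((-2 + 5)**2*142 + 20954) + 16783 = (3**2*142 + 20954) + 16783 = (9*142 + 20954) + 16783 = (1278 + 20954) + 16783 = 22232 + 16783 = 39015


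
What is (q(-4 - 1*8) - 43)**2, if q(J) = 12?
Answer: 961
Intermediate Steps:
(q(-4 - 1*8) - 43)**2 = (12 - 43)**2 = (-31)**2 = 961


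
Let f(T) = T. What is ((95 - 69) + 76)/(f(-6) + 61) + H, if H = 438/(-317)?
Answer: 8244/17435 ≈ 0.47284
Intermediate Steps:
H = -438/317 (H = 438*(-1/317) = -438/317 ≈ -1.3817)
((95 - 69) + 76)/(f(-6) + 61) + H = ((95 - 69) + 76)/(-6 + 61) - 438/317 = (26 + 76)/55 - 438/317 = 102*(1/55) - 438/317 = 102/55 - 438/317 = 8244/17435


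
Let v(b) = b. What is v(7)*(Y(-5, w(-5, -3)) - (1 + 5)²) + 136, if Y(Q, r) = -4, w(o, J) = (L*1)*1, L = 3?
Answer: -144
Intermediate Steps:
w(o, J) = 3 (w(o, J) = (3*1)*1 = 3*1 = 3)
v(7)*(Y(-5, w(-5, -3)) - (1 + 5)²) + 136 = 7*(-4 - (1 + 5)²) + 136 = 7*(-4 - 1*6²) + 136 = 7*(-4 - 1*36) + 136 = 7*(-4 - 36) + 136 = 7*(-40) + 136 = -280 + 136 = -144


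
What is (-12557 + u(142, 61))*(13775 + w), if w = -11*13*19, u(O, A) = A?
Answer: -138180768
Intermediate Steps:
w = -2717 (w = -143*19 = -2717)
(-12557 + u(142, 61))*(13775 + w) = (-12557 + 61)*(13775 - 2717) = -12496*11058 = -138180768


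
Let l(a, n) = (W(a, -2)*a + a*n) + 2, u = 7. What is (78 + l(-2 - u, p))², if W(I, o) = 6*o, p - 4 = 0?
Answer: 23104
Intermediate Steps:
p = 4 (p = 4 + 0 = 4)
l(a, n) = 2 - 12*a + a*n (l(a, n) = ((6*(-2))*a + a*n) + 2 = (-12*a + a*n) + 2 = 2 - 12*a + a*n)
(78 + l(-2 - u, p))² = (78 + (2 - 12*(-2 - 1*7) + (-2 - 1*7)*4))² = (78 + (2 - 12*(-2 - 7) + (-2 - 7)*4))² = (78 + (2 - 12*(-9) - 9*4))² = (78 + (2 + 108 - 36))² = (78 + 74)² = 152² = 23104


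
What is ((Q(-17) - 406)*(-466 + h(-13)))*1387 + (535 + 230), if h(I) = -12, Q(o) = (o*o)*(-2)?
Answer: 652378989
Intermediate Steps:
Q(o) = -2*o**2 (Q(o) = o**2*(-2) = -2*o**2)
((Q(-17) - 406)*(-466 + h(-13)))*1387 + (535 + 230) = ((-2*(-17)**2 - 406)*(-466 - 12))*1387 + (535 + 230) = ((-2*289 - 406)*(-478))*1387 + 765 = ((-578 - 406)*(-478))*1387 + 765 = -984*(-478)*1387 + 765 = 470352*1387 + 765 = 652378224 + 765 = 652378989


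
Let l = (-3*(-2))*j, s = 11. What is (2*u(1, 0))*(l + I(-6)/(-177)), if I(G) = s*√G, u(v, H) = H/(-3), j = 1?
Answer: 0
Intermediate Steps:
u(v, H) = -H/3 (u(v, H) = H*(-⅓) = -H/3)
l = 6 (l = -3*(-2)*1 = 6*1 = 6)
I(G) = 11*√G
(2*u(1, 0))*(l + I(-6)/(-177)) = (2*(-⅓*0))*(6 + (11*√(-6))/(-177)) = (2*0)*(6 + (11*(I*√6))*(-1/177)) = 0*(6 + (11*I*√6)*(-1/177)) = 0*(6 - 11*I*√6/177) = 0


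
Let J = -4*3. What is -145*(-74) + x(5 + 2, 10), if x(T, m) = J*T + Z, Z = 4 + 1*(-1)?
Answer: 10649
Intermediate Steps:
J = -12
Z = 3 (Z = 4 - 1 = 3)
x(T, m) = 3 - 12*T (x(T, m) = -12*T + 3 = 3 - 12*T)
-145*(-74) + x(5 + 2, 10) = -145*(-74) + (3 - 12*(5 + 2)) = 10730 + (3 - 12*7) = 10730 + (3 - 84) = 10730 - 81 = 10649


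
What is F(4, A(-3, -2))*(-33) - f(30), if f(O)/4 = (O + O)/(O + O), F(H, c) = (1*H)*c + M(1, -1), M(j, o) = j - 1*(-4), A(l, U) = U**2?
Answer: -697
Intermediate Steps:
M(j, o) = 4 + j (M(j, o) = j + 4 = 4 + j)
F(H, c) = 5 + H*c (F(H, c) = (1*H)*c + (4 + 1) = H*c + 5 = 5 + H*c)
f(O) = 4 (f(O) = 4*((O + O)/(O + O)) = 4*((2*O)/((2*O))) = 4*((2*O)*(1/(2*O))) = 4*1 = 4)
F(4, A(-3, -2))*(-33) - f(30) = (5 + 4*(-2)**2)*(-33) - 1*4 = (5 + 4*4)*(-33) - 4 = (5 + 16)*(-33) - 4 = 21*(-33) - 4 = -693 - 4 = -697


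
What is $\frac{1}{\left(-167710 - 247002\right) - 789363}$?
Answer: $- \frac{1}{1204075} \approx -8.3051 \cdot 10^{-7}$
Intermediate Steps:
$\frac{1}{\left(-167710 - 247002\right) - 789363} = \frac{1}{-414712 - 789363} = \frac{1}{-1204075} = - \frac{1}{1204075}$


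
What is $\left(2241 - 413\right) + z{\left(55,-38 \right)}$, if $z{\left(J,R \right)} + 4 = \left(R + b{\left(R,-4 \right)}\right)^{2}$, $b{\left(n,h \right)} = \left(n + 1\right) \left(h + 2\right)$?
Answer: $3120$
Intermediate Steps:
$b{\left(n,h \right)} = \left(1 + n\right) \left(2 + h\right)$
$z{\left(J,R \right)} = -4 + \left(-2 - R\right)^{2}$ ($z{\left(J,R \right)} = -4 + \left(R + \left(2 - 4 + 2 R - 4 R\right)\right)^{2} = -4 + \left(R - \left(2 + 2 R\right)\right)^{2} = -4 + \left(-2 - R\right)^{2}$)
$\left(2241 - 413\right) + z{\left(55,-38 \right)} = \left(2241 - 413\right) - 38 \left(4 - 38\right) = 1828 - -1292 = 1828 + 1292 = 3120$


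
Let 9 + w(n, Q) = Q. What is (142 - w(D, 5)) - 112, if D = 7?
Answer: 34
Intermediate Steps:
w(n, Q) = -9 + Q
(142 - w(D, 5)) - 112 = (142 - (-9 + 5)) - 112 = (142 - 1*(-4)) - 112 = (142 + 4) - 112 = 146 - 112 = 34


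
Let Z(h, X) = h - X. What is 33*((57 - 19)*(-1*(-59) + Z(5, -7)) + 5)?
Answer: 89199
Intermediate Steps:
33*((57 - 19)*(-1*(-59) + Z(5, -7)) + 5) = 33*((57 - 19)*(-1*(-59) + (5 - 1*(-7))) + 5) = 33*(38*(59 + (5 + 7)) + 5) = 33*(38*(59 + 12) + 5) = 33*(38*71 + 5) = 33*(2698 + 5) = 33*2703 = 89199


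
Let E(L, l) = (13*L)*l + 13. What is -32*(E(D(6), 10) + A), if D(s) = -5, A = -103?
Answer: 23680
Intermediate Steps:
E(L, l) = 13 + 13*L*l (E(L, l) = 13*L*l + 13 = 13 + 13*L*l)
-32*(E(D(6), 10) + A) = -32*((13 + 13*(-5)*10) - 103) = -32*((13 - 650) - 103) = -32*(-637 - 103) = -32*(-740) = 23680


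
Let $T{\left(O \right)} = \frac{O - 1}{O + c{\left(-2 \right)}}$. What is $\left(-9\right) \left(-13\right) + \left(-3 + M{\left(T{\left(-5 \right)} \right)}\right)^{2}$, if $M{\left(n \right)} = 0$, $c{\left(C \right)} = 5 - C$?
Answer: $126$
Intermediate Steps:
$T{\left(O \right)} = \frac{-1 + O}{7 + O}$ ($T{\left(O \right)} = \frac{O - 1}{O + \left(5 - -2\right)} = \frac{-1 + O}{O + \left(5 + 2\right)} = \frac{-1 + O}{O + 7} = \frac{-1 + O}{7 + O}$)
$\left(-9\right) \left(-13\right) + \left(-3 + M{\left(T{\left(-5 \right)} \right)}\right)^{2} = \left(-9\right) \left(-13\right) + \left(-3 + 0\right)^{2} = 117 + \left(-3\right)^{2} = 117 + 9 = 126$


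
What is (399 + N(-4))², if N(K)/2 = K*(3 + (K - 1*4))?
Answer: 192721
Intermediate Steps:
N(K) = 2*K*(-1 + K) (N(K) = 2*(K*(3 + (K - 1*4))) = 2*(K*(3 + (K - 4))) = 2*(K*(3 + (-4 + K))) = 2*(K*(-1 + K)) = 2*K*(-1 + K))
(399 + N(-4))² = (399 + 2*(-4)*(-1 - 4))² = (399 + 2*(-4)*(-5))² = (399 + 40)² = 439² = 192721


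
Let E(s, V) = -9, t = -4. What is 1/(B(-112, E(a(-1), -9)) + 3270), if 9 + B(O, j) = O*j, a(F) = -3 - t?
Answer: 1/4269 ≈ 0.00023425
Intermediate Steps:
a(F) = 1 (a(F) = -3 - 1*(-4) = -3 + 4 = 1)
B(O, j) = -9 + O*j
1/(B(-112, E(a(-1), -9)) + 3270) = 1/((-9 - 112*(-9)) + 3270) = 1/((-9 + 1008) + 3270) = 1/(999 + 3270) = 1/4269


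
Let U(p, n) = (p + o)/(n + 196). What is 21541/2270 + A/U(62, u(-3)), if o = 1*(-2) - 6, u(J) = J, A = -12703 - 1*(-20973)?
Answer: 1812166457/61290 ≈ 29567.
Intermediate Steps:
A = 8270 (A = -12703 + 20973 = 8270)
o = -8 (o = -2 - 6 = -8)
U(p, n) = (-8 + p)/(196 + n) (U(p, n) = (p - 8)/(n + 196) = (-8 + p)/(196 + n))
21541/2270 + A/U(62, u(-3)) = 21541/2270 + 8270/(((-8 + 62)/(196 - 3))) = 21541*(1/2270) + 8270/((54/193)) = 21541/2270 + 8270/(((1/193)*54)) = 21541/2270 + 8270/(54/193) = 21541/2270 + 8270*(193/54) = 21541/2270 + 798055/27 = 1812166457/61290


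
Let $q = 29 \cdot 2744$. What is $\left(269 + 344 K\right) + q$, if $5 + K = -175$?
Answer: $17925$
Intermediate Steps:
$K = -180$ ($K = -5 - 175 = -180$)
$q = 79576$
$\left(269 + 344 K\right) + q = \left(269 + 344 \left(-180\right)\right) + 79576 = \left(269 - 61920\right) + 79576 = -61651 + 79576 = 17925$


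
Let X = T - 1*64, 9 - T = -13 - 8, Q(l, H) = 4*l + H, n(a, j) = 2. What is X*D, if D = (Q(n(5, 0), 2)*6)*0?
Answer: 0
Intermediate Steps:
Q(l, H) = H + 4*l
T = 30 (T = 9 - (-13 - 8) = 9 - 1*(-21) = 9 + 21 = 30)
X = -34 (X = 30 - 1*64 = 30 - 64 = -34)
D = 0 (D = ((2 + 4*2)*6)*0 = ((2 + 8)*6)*0 = (10*6)*0 = 60*0 = 0)
X*D = -34*0 = 0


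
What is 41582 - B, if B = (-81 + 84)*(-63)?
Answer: 41771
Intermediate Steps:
B = -189 (B = 3*(-63) = -189)
41582 - B = 41582 - 1*(-189) = 41582 + 189 = 41771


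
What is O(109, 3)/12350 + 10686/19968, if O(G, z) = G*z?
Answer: 887831/1580800 ≈ 0.56163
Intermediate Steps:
O(109, 3)/12350 + 10686/19968 = (109*3)/12350 + 10686/19968 = 327*(1/12350) + 10686*(1/19968) = 327/12350 + 137/256 = 887831/1580800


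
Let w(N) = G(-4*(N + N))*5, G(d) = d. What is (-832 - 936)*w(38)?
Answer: 2687360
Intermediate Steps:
w(N) = -40*N (w(N) = -4*(N + N)*5 = -8*N*5 = -40*N)
(-832 - 936)*w(38) = (-832 - 936)*(-40*38) = -1768*(-1520) = 2687360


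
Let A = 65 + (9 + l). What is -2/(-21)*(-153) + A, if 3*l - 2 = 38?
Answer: 1528/21 ≈ 72.762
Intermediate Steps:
l = 40/3 (l = 2/3 + (1/3)*38 = 2/3 + 38/3 = 40/3 ≈ 13.333)
A = 262/3 (A = 65 + (9 + 40/3) = 65 + 67/3 = 262/3 ≈ 87.333)
-2/(-21)*(-153) + A = -2/(-21)*(-153) + 262/3 = -2*(-1/21)*(-153) + 262/3 = (2/21)*(-153) + 262/3 = -102/7 + 262/3 = 1528/21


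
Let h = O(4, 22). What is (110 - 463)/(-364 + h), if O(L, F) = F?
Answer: 353/342 ≈ 1.0322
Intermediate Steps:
h = 22
(110 - 463)/(-364 + h) = (110 - 463)/(-364 + 22) = -353/(-342) = -353*(-1/342) = 353/342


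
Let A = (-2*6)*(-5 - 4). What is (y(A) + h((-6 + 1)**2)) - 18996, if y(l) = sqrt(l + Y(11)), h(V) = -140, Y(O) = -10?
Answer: -19136 + 7*sqrt(2) ≈ -19126.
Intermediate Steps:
A = 108 (A = -12*(-9) = 108)
y(l) = sqrt(-10 + l) (y(l) = sqrt(l - 10) = sqrt(-10 + l))
(y(A) + h((-6 + 1)**2)) - 18996 = (sqrt(-10 + 108) - 140) - 18996 = (sqrt(98) - 140) - 18996 = (7*sqrt(2) - 140) - 18996 = (-140 + 7*sqrt(2)) - 18996 = -19136 + 7*sqrt(2)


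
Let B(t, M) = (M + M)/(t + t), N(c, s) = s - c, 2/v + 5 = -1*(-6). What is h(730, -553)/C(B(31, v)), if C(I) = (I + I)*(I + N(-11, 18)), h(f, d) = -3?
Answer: -2883/3604 ≈ -0.79994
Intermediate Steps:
v = 2 (v = 2/(-5 - 1*(-6)) = 2/(-5 + 6) = 2/1 = 2*1 = 2)
B(t, M) = M/t (B(t, M) = (2*M)/((2*t)) = (2*M)*(1/(2*t)) = M/t)
C(I) = 2*I*(29 + I) (C(I) = (I + I)*(I + (18 - 1*(-11))) = (2*I)*(I + (18 + 11)) = (2*I)*(I + 29) = (2*I)*(29 + I) = 2*I*(29 + I))
h(730, -553)/C(B(31, v)) = -3*31/(4*(29 + 2/31)) = -3/(2*(2/31)*(901/31)) = -3/3604/961 = -3*961/3604 = -2883/3604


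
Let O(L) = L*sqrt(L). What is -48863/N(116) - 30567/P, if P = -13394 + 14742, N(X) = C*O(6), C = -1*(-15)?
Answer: -30567/1348 - 48863*sqrt(6)/540 ≈ -244.32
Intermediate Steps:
C = 15
O(L) = L**(3/2)
N(X) = 90*sqrt(6) (N(X) = 15*6**(3/2) = 15*(6*sqrt(6)) = 90*sqrt(6))
P = 1348
-48863/N(116) - 30567/P = -48863*sqrt(6)/540 - 30567/1348 = -30567/1348 - 48863*sqrt(6)/540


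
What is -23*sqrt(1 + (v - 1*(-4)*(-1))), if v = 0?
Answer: -23*I*sqrt(3) ≈ -39.837*I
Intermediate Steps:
-23*sqrt(1 + (v - 1*(-4)*(-1))) = -23*sqrt(1 + (0 - 1*(-4)*(-1))) = -23*sqrt(1 + (0 + 4*(-1))) = -23*sqrt(1 + (0 - 4)) = -23*sqrt(1 - 4) = -23*I*sqrt(3)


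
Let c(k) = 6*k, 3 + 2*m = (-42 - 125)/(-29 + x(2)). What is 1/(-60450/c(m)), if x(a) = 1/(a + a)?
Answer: -323/2317250 ≈ -0.00013939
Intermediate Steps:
x(a) = 1/(2*a)
m = 323/230 (m = -3/2 + ((-42 - 125)/(-29 + (½)/2))/2 = -3/2 + (-167/(-29 + (½)*(½)))/2 = -3/2 + (-167/(-29 + ¼))/2 = -3/2 + (-167/(-115/4))/2 = -3/2 + (-167*(-4/115))/2 = -3/2 + (½)*(668/115) = -3/2 + 334/115 = 323/230 ≈ 1.4043)
1/(-60450/c(m)) = 1/(-60450/(6*(323/230))) = 1/(-60450/969/115) = 1/(-60450*115/969) = 1/(-2317250/323) = -323/2317250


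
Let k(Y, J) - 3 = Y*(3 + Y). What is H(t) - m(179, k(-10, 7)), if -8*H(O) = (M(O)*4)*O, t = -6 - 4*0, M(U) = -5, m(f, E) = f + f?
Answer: -373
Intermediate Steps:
k(Y, J) = 3 + Y*(3 + Y)
m(f, E) = 2*f
t = -6 (t = -6 + 0 = -6)
H(O) = 5*O/2 (H(O) = -(-5*4)*O/8 = -(-5)*O/2 = 5*O/2)
H(t) - m(179, k(-10, 7)) = (5/2)*(-6) - 2*179 = -15 - 1*358 = -15 - 358 = -373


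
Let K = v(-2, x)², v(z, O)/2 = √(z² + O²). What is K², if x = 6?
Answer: 25600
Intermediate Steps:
v(z, O) = 2*√(O² + z²) (v(z, O) = 2*√(z² + O²) = 2*√(O² + z²))
K = 160 (K = (2*√(6² + (-2)²))² = (2*√(36 + 4))² = (2*√40)² = (2*(2*√10))² = (4*√10)² = 160)
K² = 160² = 25600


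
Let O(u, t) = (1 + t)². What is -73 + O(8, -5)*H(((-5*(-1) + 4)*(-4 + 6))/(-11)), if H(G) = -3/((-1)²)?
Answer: -121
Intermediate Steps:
H(G) = -3 (H(G) = -3/1 = -3*1 = -3)
-73 + O(8, -5)*H(((-5*(-1) + 4)*(-4 + 6))/(-11)) = -73 + (1 - 5)²*(-3) = -73 + (-4)²*(-3) = -73 + 16*(-3) = -73 - 48 = -121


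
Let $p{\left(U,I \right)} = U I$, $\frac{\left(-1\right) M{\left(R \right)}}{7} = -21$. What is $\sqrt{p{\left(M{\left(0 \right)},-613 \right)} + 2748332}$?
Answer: $\sqrt{2658221} \approx 1630.4$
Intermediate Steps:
$M{\left(R \right)} = 147$ ($M{\left(R \right)} = \left(-7\right) \left(-21\right) = 147$)
$p{\left(U,I \right)} = I U$
$\sqrt{p{\left(M{\left(0 \right)},-613 \right)} + 2748332} = \sqrt{\left(-613\right) 147 + 2748332} = \sqrt{-90111 + 2748332} = \sqrt{2658221}$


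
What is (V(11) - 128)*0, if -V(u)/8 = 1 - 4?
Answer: 0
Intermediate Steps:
V(u) = 24 (V(u) = -8*(1 - 4) = -8*(-3) = 24)
(V(11) - 128)*0 = (24 - 128)*0 = -104*0 = 0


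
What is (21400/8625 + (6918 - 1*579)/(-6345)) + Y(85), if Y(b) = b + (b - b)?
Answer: 4206922/48645 ≈ 86.482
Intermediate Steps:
Y(b) = b (Y(b) = b + 0 = b)
(21400/8625 + (6918 - 1*579)/(-6345)) + Y(85) = (21400/8625 + (6918 - 1*579)/(-6345)) + 85 = (21400*(1/8625) + (6918 - 579)*(-1/6345)) + 85 = (856/345 + 6339*(-1/6345)) + 85 = (856/345 - 2113/2115) + 85 = 72097/48645 + 85 = 4206922/48645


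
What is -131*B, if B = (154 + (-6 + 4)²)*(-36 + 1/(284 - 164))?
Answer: 44697331/60 ≈ 7.4496e+5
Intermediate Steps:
B = -341201/60 (B = (154 + (-2)²)*(-36 + 1/120) = (154 + 4)*(-36 + 1/120) = 158*(-4319/120) = -341201/60 ≈ -5686.7)
-131*B = -131*(-341201/60) = 44697331/60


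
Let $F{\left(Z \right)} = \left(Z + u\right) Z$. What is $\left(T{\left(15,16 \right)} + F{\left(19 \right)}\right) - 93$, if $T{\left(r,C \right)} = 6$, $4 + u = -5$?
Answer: $103$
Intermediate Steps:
$u = -9$ ($u = -4 - 5 = -9$)
$F{\left(Z \right)} = Z \left(-9 + Z\right)$ ($F{\left(Z \right)} = \left(Z - 9\right) Z = \left(-9 + Z\right) Z = Z \left(-9 + Z\right)$)
$\left(T{\left(15,16 \right)} + F{\left(19 \right)}\right) - 93 = \left(6 + 19 \left(-9 + 19\right)\right) - 93 = \left(6 + 19 \cdot 10\right) - 93 = \left(6 + 190\right) - 93 = 196 - 93 = 103$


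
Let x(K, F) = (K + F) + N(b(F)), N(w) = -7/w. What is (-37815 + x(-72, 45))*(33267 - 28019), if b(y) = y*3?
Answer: -26810336896/135 ≈ -1.9860e+8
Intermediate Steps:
b(y) = 3*y
x(K, F) = F + K - 7/(3*F) (x(K, F) = (K + F) - 7*1/(3*F) = (F + K) - 7/(3*F) = F + K - 7/(3*F))
(-37815 + x(-72, 45))*(33267 - 28019) = (-37815 + (45 - 72 - 7/3/45))*(33267 - 28019) = (-37815 + (45 - 72 - 7/3*1/45))*5248 = (-37815 + (45 - 72 - 7/135))*5248 = (-37815 - 3652/135)*5248 = -5108677/135*5248 = -26810336896/135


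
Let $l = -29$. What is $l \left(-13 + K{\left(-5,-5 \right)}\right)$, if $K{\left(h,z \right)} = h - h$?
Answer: $377$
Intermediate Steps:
$K{\left(h,z \right)} = 0$
$l \left(-13 + K{\left(-5,-5 \right)}\right) = - 29 \left(-13 + 0\right) = \left(-29\right) \left(-13\right) = 377$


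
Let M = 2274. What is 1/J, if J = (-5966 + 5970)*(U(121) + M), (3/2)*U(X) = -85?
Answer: 3/26608 ≈ 0.00011275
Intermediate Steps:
U(X) = -170/3 (U(X) = (⅔)*(-85) = -170/3)
J = 26608/3 (J = (-5966 + 5970)*(-170/3 + 2274) = 4*(6652/3) = 26608/3 ≈ 8869.3)
1/J = 1/(26608/3) = 3/26608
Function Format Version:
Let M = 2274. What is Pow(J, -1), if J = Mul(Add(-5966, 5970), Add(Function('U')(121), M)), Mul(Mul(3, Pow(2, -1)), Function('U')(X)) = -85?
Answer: Rational(3, 26608) ≈ 0.00011275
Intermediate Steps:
Function('U')(X) = Rational(-170, 3) (Function('U')(X) = Mul(Rational(2, 3), -85) = Rational(-170, 3))
J = Rational(26608, 3) (J = Mul(Add(-5966, 5970), Add(Rational(-170, 3), 2274)) = Mul(4, Rational(6652, 3)) = Rational(26608, 3) ≈ 8869.3)
Pow(J, -1) = Pow(Rational(26608, 3), -1) = Rational(3, 26608)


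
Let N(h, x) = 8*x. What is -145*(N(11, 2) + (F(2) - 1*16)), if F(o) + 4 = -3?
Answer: 1015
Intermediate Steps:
F(o) = -7 (F(o) = -4 - 3 = -7)
-145*(N(11, 2) + (F(2) - 1*16)) = -145*(8*2 + (-7 - 1*16)) = -145*(16 + (-7 - 16)) = -145*(16 - 23) = -145*(-7) = 1015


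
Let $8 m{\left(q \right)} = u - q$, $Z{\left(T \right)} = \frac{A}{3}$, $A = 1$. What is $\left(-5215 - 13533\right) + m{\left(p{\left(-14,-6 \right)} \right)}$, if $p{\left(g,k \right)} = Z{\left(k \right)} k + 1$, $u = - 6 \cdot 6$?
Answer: $- \frac{150019}{8} \approx -18752.0$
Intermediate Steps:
$u = -36$ ($u = \left(-1\right) 36 = -36$)
$Z{\left(T \right)} = \frac{1}{3}$ ($Z{\left(T \right)} = 1 \cdot \frac{1}{3} = \frac{1}{3}$)
$p{\left(g,k \right)} = 1 + \frac{k}{3}$ ($p{\left(g,k \right)} = \frac{k}{3} + 1 = 1 + \frac{k}{3}$)
$m{\left(q \right)} = - \frac{9}{2} - \frac{q}{8}$ ($m{\left(q \right)} = \frac{-36 - q}{8} = - \frac{9}{2} - \frac{q}{8}$)
$\left(-5215 - 13533\right) + m{\left(p{\left(-14,-6 \right)} \right)} = \left(-5215 - 13533\right) - \left(\frac{9}{2} + \frac{1 + \frac{1}{3} \left(-6\right)}{8}\right) = -18748 - \left(\frac{9}{2} + \frac{1 - 2}{8}\right) = -18748 - \frac{35}{8} = - \frac{150019}{8}$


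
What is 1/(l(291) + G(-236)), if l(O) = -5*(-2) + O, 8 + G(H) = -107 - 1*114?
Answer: 1/72 ≈ 0.013889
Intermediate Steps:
G(H) = -229 (G(H) = -8 + (-107 - 1*114) = -8 + (-107 - 114) = -8 - 221 = -229)
l(O) = 10 + O
1/(l(291) + G(-236)) = 1/((10 + 291) - 229) = 1/(301 - 229) = 1/72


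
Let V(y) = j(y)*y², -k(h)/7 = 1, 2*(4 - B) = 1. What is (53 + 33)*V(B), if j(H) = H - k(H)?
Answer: 44247/4 ≈ 11062.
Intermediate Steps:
B = 7/2 (B = 4 - ½*1 = 4 - ½ = 7/2 ≈ 3.5000)
k(h) = -7 (k(h) = -7*1 = -7)
j(H) = 7 + H (j(H) = H - 1*(-7) = H + 7 = 7 + H)
V(y) = y²*(7 + y) (V(y) = (7 + y)*y² = y²*(7 + y))
(53 + 33)*V(B) = (53 + 33)*((7/2)²*(7 + 7/2)) = 86*((49/4)*(21/2)) = 86*(1029/8) = 44247/4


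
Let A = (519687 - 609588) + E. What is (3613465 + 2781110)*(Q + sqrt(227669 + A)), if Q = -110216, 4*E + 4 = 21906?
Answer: -704784478200 + 6394575*sqrt(572974)/2 ≈ -7.0236e+11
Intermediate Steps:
E = 10951/2 (E = -1 + (1/4)*21906 = -1 + 10953/2 = 10951/2 ≈ 5475.5)
A = -168851/2 (A = (519687 - 609588) + 10951/2 = -89901 + 10951/2 = -168851/2 ≈ -84426.)
(3613465 + 2781110)*(Q + sqrt(227669 + A)) = (3613465 + 2781110)*(-110216 + sqrt(227669 - 168851/2)) = 6394575*(-110216 + sqrt(286487/2)) = 6394575*(-110216 + sqrt(572974)/2) = -704784478200 + 6394575*sqrt(572974)/2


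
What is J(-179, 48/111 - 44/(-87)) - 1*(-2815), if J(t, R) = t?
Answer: 2636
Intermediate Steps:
J(-179, 48/111 - 44/(-87)) - 1*(-2815) = -179 - 1*(-2815) = -179 + 2815 = 2636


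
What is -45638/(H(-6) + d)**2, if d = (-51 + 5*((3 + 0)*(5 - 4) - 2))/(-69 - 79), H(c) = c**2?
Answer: -249913688/7219969 ≈ -34.614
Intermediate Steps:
d = 23/74 (d = (-51 + 5*(3*1 - 2))/(-148) = (-51 + 5*(3 - 2))*(-1/148) = (-51 + 5*1)*(-1/148) = (-51 + 5)*(-1/148) = -46*(-1/148) = 23/74 ≈ 0.31081)
-45638/(H(-6) + d)**2 = -45638/((-6)**2 + 23/74)**2 = -45638/(36 + 23/74)**2 = -45638/((2687/74)**2) = -45638/7219969/5476 = -45638*5476/7219969 = -249913688/7219969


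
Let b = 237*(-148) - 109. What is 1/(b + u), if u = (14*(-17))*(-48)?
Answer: -1/23761 ≈ -4.2086e-5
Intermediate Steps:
u = 11424 (u = -238*(-48) = 11424)
b = -35185 (b = -35076 - 109 = -35185)
1/(b + u) = 1/(-35185 + 11424) = 1/(-23761) = -1/23761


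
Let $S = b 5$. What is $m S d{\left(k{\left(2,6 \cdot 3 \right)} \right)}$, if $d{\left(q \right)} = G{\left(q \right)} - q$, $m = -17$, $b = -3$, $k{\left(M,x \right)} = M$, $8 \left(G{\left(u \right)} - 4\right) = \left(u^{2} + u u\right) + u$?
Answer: $\frac{3315}{4} \approx 828.75$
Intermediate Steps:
$G{\left(u \right)} = 4 + \frac{u^{2}}{4} + \frac{u}{8}$ ($G{\left(u \right)} = 4 + \frac{\left(u^{2} + u u\right) + u}{8} = 4 + \frac{\left(u^{2} + u^{2}\right) + u}{8} = 4 + \frac{2 u^{2} + u}{8} = 4 + \frac{u + 2 u^{2}}{8} = 4 + \left(\frac{u^{2}}{4} + \frac{u}{8}\right) = 4 + \frac{u^{2}}{4} + \frac{u}{8}$)
$S = -15$ ($S = \left(-3\right) 5 = -15$)
$d{\left(q \right)} = 4 - \frac{7 q}{8} + \frac{q^{2}}{4}$ ($d{\left(q \right)} = \left(4 + \frac{q^{2}}{4} + \frac{q}{8}\right) - q = 4 - \frac{7 q}{8} + \frac{q^{2}}{4}$)
$m S d{\left(k{\left(2,6 \cdot 3 \right)} \right)} = \left(-17\right) \left(-15\right) \left(4 - \frac{7}{4} + \frac{2^{2}}{4}\right) = 255 \left(4 - \frac{7}{4} + \frac{1}{4} \cdot 4\right) = 255 \left(4 - \frac{7}{4} + 1\right) = 255 \cdot \frac{13}{4} = \frac{3315}{4}$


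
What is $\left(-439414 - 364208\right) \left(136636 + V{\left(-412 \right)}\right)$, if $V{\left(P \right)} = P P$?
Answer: $-246213708360$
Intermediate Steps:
$V{\left(P \right)} = P^{2}$
$\left(-439414 - 364208\right) \left(136636 + V{\left(-412 \right)}\right) = \left(-439414 - 364208\right) \left(136636 + \left(-412\right)^{2}\right) = - 803622 \left(136636 + 169744\right) = \left(-803622\right) 306380 = -246213708360$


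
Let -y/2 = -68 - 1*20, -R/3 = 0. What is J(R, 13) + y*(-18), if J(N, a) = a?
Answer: -3155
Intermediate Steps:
R = 0 (R = -3*0 = 0)
y = 176 (y = -2*(-68 - 1*20) = -2*(-68 - 20) = -2*(-88) = 176)
J(R, 13) + y*(-18) = 13 + 176*(-18) = 13 - 3168 = -3155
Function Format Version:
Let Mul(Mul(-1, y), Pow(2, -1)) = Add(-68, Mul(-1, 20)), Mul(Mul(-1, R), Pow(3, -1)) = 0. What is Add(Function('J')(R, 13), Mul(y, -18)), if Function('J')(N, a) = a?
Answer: -3155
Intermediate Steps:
R = 0 (R = Mul(-3, 0) = 0)
y = 176 (y = Mul(-2, Add(-68, Mul(-1, 20))) = Mul(-2, Add(-68, -20)) = Mul(-2, -88) = 176)
Add(Function('J')(R, 13), Mul(y, -18)) = Add(13, Mul(176, -18)) = Add(13, -3168) = -3155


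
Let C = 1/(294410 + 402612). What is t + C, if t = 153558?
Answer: 107033304277/697022 ≈ 1.5356e+5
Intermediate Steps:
C = 1/697022 ≈ 1.4347e-6
t + C = 153558 + 1/697022 = 107033304277/697022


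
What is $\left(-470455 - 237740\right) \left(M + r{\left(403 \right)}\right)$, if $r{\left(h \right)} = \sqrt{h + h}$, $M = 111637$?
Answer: $-79060765215 - 708195 \sqrt{806} \approx -7.9081 \cdot 10^{10}$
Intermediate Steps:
$r{\left(h \right)} = \sqrt{2} \sqrt{h}$ ($r{\left(h \right)} = \sqrt{2 h} = \sqrt{2} \sqrt{h}$)
$\left(-470455 - 237740\right) \left(M + r{\left(403 \right)}\right) = \left(-470455 - 237740\right) \left(111637 + \sqrt{2} \sqrt{403}\right) = - 708195 \left(111637 + \sqrt{806}\right) = -79060765215 - 708195 \sqrt{806}$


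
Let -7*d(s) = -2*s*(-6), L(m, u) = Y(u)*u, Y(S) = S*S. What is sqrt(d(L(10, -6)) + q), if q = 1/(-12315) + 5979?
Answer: 2*sqrt(11795864795610)/86205 ≈ 79.682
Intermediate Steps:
Y(S) = S**2
L(m, u) = u**3 (L(m, u) = u**2*u = u**3)
d(s) = -12*s/7 (d(s) = -(-2*s)*(-6)/7 = -12*s/7)
q = 73631384/12315 (q = -1/12315 + 5979 = 73631384/12315 ≈ 5979.0)
sqrt(d(L(10, -6)) + q) = sqrt(-12/7*(-6)**3 + 73631384/12315) = sqrt(-12/7*(-216) + 73631384/12315) = sqrt(2592/7 + 73631384/12315) = sqrt(547340168/86205) = 2*sqrt(11795864795610)/86205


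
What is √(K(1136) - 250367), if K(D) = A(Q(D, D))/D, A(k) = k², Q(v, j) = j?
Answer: I*√249231 ≈ 499.23*I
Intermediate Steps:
K(D) = D (K(D) = D²/D = D)
√(K(1136) - 250367) = √(1136 - 250367) = √(-249231) = I*√249231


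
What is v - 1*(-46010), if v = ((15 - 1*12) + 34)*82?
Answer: 49044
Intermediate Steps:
v = 3034 (v = ((15 - 12) + 34)*82 = (3 + 34)*82 = 37*82 = 3034)
v - 1*(-46010) = 3034 - 1*(-46010) = 3034 + 46010 = 49044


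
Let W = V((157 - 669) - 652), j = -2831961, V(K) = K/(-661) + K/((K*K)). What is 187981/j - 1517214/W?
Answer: -3305891401831543751/3835140704835 ≈ -8.6200e+5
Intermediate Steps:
V(K) = 1/K - K/661 (V(K) = K*(-1/661) + K/(K**2) = -K/661 + K/K**2 = -K/661 + 1/K = 1/K - K/661)
W = 1354235/769404 (W = 1/((157 - 669) - 652) - ((157 - 669) - 652)/661 = 1/(-512 - 652) - (-512 - 652)/661 = 1/(-1164) - 1/661*(-1164) = -1/1164 + 1164/661 = 1354235/769404 ≈ 1.7601)
187981/j - 1517214/W = 187981/(-2831961) - 1517214/1354235/769404 = 187981*(-1/2831961) - 1517214*769404/1354235 = -187981/2831961 - 1167350520456/1354235 = -3305891401831543751/3835140704835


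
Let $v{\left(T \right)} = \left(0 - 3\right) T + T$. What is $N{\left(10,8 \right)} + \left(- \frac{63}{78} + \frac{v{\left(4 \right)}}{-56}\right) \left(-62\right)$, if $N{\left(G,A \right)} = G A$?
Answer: $\frac{11031}{91} \approx 121.22$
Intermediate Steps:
$v{\left(T \right)} = - 2 T$ ($v{\left(T \right)} = \left(0 - 3\right) T + T = - 3 T + T = - 2 T$)
$N{\left(G,A \right)} = A G$
$N{\left(10,8 \right)} + \left(- \frac{63}{78} + \frac{v{\left(4 \right)}}{-56}\right) \left(-62\right) = 8 \cdot 10 + \left(- \frac{63}{78} + \frac{\left(-2\right) 4}{-56}\right) \left(-62\right) = 80 + \left(\left(-63\right) \frac{1}{78} - - \frac{1}{7}\right) \left(-62\right) = 80 + \left(- \frac{21}{26} + \frac{1}{7}\right) \left(-62\right) = 80 - - \frac{3751}{91} = 80 + \frac{3751}{91} = \frac{11031}{91}$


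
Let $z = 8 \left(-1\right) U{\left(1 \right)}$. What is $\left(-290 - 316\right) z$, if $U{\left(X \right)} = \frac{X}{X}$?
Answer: $4848$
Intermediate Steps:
$U{\left(X \right)} = 1$
$z = -8$ ($z = 8 \left(-1\right) 1 = \left(-8\right) 1 = -8$)
$\left(-290 - 316\right) z = \left(-290 - 316\right) \left(-8\right) = \left(-606\right) \left(-8\right) = 4848$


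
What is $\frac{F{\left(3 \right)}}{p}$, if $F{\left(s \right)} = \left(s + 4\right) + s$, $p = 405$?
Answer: $\frac{2}{81} \approx 0.024691$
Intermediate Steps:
$F{\left(s \right)} = 4 + 2 s$ ($F{\left(s \right)} = \left(4 + s\right) + s = 4 + 2 s$)
$\frac{F{\left(3 \right)}}{p} = \frac{4 + 2 \cdot 3}{405} = \left(4 + 6\right) \frac{1}{405} = 10 \cdot \frac{1}{405} = \frac{2}{81}$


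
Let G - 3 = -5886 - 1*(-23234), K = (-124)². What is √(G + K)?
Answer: √32727 ≈ 180.91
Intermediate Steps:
K = 15376
G = 17351 (G = 3 + (-5886 - 1*(-23234)) = 3 + (-5886 + 23234) = 3 + 17348 = 17351)
√(G + K) = √(17351 + 15376) = √32727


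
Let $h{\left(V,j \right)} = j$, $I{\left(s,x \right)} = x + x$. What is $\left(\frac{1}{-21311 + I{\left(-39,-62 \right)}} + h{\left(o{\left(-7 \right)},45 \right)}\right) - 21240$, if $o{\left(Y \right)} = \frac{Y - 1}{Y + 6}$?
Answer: $- \frac{454314826}{21435} \approx -21195.0$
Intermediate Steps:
$I{\left(s,x \right)} = 2 x$
$o{\left(Y \right)} = \frac{-1 + Y}{6 + Y}$
$\left(\frac{1}{-21311 + I{\left(-39,-62 \right)}} + h{\left(o{\left(-7 \right)},45 \right)}\right) - 21240 = \left(\frac{1}{-21311 + 2 \left(-62\right)} + 45\right) - 21240 = \left(\frac{1}{-21311 - 124} + 45\right) - 21240 = \left(\frac{1}{-21435} + 45\right) - 21240 = \left(- \frac{1}{21435} + 45\right) - 21240 = \frac{964574}{21435} - 21240 = - \frac{454314826}{21435}$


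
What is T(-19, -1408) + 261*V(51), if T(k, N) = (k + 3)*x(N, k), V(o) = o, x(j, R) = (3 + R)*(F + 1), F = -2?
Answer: 13055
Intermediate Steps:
x(j, R) = -3 - R (x(j, R) = (3 + R)*(-2 + 1) = (3 + R)*(-1) = -3 - R)
T(k, N) = (-3 - k)*(3 + k) (T(k, N) = (k + 3)*(-3 - k) = (3 + k)*(-3 - k) = (-3 - k)*(3 + k))
T(-19, -1408) + 261*V(51) = -(3 - 19)² + 261*51 = -1*(-16)² + 13311 = -1*256 + 13311 = -256 + 13311 = 13055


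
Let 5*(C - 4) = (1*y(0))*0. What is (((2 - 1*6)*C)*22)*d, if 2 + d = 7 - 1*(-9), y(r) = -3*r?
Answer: -4928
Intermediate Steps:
C = 4 (C = 4 + ((1*(-3*0))*0)/5 = 4 + ((1*0)*0)/5 = 4 + (0*0)/5 = 4 + (⅕)*0 = 4 + 0 = 4)
d = 14 (d = -2 + (7 - 1*(-9)) = -2 + (7 + 9) = -2 + 16 = 14)
(((2 - 1*6)*C)*22)*d = (((2 - 1*6)*4)*22)*14 = (((2 - 6)*4)*22)*14 = (-4*4*22)*14 = -16*22*14 = -352*14 = -4928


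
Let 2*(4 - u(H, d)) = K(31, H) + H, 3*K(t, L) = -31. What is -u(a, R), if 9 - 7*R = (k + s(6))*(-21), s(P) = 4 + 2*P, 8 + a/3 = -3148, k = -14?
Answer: -28459/6 ≈ -4743.2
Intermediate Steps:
a = -9468 (a = -24 + 3*(-3148) = -24 - 9444 = -9468)
K(t, L) = -31/3 (K(t, L) = (1/3)*(-31) = -31/3)
R = 51/7 (R = 9/7 - (-14 + (4 + 2*6))*(-21)/7 = 9/7 - (-14 + (4 + 12))*(-21)/7 = 9/7 - (-14 + 16)*(-21)/7 = 9/7 - 2*(-21)/7 = 9/7 - 1/7*(-42) = 9/7 + 6 = 51/7 ≈ 7.2857)
u(H, d) = 55/6 - H/2 (u(H, d) = 4 - (-31/3 + H)/2 = 4 + (31/6 - H/2) = 55/6 - H/2)
-u(a, R) = -(55/6 - 1/2*(-9468)) = -(55/6 + 4734) = -1*28459/6 = -28459/6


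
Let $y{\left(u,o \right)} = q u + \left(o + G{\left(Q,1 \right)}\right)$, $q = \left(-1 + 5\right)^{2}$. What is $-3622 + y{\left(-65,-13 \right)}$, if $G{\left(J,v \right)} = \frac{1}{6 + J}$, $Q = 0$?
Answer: $- \frac{28049}{6} \approx -4674.8$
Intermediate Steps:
$q = 16$ ($q = 4^{2} = 16$)
$y{\left(u,o \right)} = \frac{1}{6} + o + 16 u$ ($y{\left(u,o \right)} = 16 u + \left(o + \frac{1}{6 + 0}\right) = 16 u + \left(o + \frac{1}{6}\right) = 16 u + \left(\frac{1}{6} + o\right) = \frac{1}{6} + o + 16 u$)
$-3622 + y{\left(-65,-13 \right)} = -3622 + \left(\frac{1}{6} - 13 + 16 \left(-65\right)\right) = -3622 - \frac{6317}{6} = - \frac{28049}{6}$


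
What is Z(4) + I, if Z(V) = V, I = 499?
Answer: 503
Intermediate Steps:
Z(4) + I = 4 + 499 = 503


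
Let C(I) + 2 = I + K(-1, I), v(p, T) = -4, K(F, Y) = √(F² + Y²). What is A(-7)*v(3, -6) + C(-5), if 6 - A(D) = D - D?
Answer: -31 + √26 ≈ -25.901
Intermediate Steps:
A(D) = 6 (A(D) = 6 - (D - D) = 6 - 1*0 = 6 + 0 = 6)
C(I) = -2 + I + √(1 + I²) (C(I) = -2 + (I + √((-1)² + I²)) = -2 + (I + √(1 + I²)) = -2 + I + √(1 + I²))
A(-7)*v(3, -6) + C(-5) = 6*(-4) + (-2 - 5 + √(1 + (-5)²)) = -24 + (-2 - 5 + √(1 + 25)) = -24 + (-2 - 5 + √26) = -24 + (-7 + √26) = -31 + √26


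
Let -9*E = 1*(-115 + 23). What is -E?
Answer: -92/9 ≈ -10.222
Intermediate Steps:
E = 92/9 (E = -(-115 + 23)/9 = -(-92)/9 = -⅑*(-92) = 92/9 ≈ 10.222)
-E = -1*92/9 = -92/9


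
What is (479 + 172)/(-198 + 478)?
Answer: 93/40 ≈ 2.3250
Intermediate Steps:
(479 + 172)/(-198 + 478) = 651/280 = 651*(1/280) = 93/40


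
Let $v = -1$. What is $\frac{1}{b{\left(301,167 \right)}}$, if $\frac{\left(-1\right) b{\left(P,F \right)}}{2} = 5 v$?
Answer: $\frac{1}{10} \approx 0.1$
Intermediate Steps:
$b{\left(P,F \right)} = 10$ ($b{\left(P,F \right)} = - 2 \cdot 5 \left(-1\right) = \left(-2\right) \left(-5\right) = 10$)
$\frac{1}{b{\left(301,167 \right)}} = \frac{1}{10}$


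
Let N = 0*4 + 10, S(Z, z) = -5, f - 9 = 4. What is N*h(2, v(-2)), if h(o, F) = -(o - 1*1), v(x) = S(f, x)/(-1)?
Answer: -10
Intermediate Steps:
f = 13 (f = 9 + 4 = 13)
v(x) = 5 (v(x) = -5/(-1) = -5*(-1) = 5)
h(o, F) = 1 - o (h(o, F) = -(o - 1) = -(-1 + o) = 1 - o)
N = 10 (N = 0 + 10 = 10)
N*h(2, v(-2)) = 10*(1 - 1*2) = 10*(1 - 2) = 10*(-1) = -10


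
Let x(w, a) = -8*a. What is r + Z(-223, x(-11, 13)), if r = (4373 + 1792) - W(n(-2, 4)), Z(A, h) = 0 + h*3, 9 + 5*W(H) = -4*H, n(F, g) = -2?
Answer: 29266/5 ≈ 5853.2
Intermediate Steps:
W(H) = -9/5 - 4*H/5 (W(H) = -9/5 + (-4*H)/5 = -9/5 - 4*H/5)
Z(A, h) = 3*h (Z(A, h) = 0 + 3*h = 3*h)
r = 30826/5 (r = (4373 + 1792) - (-9/5 - ⅘*(-2)) = 6165 - (-9/5 + 8/5) = 6165 - 1*(-⅕) = 6165 + ⅕ = 30826/5 ≈ 6165.2)
r + Z(-223, x(-11, 13)) = 30826/5 + 3*(-8*13) = 30826/5 + 3*(-104) = 30826/5 - 312 = 29266/5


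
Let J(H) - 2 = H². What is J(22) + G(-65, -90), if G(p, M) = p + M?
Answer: 331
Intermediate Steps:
J(H) = 2 + H²
G(p, M) = M + p
J(22) + G(-65, -90) = (2 + 22²) + (-90 - 65) = (2 + 484) - 155 = 486 - 155 = 331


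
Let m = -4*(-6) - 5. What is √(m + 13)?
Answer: 4*√2 ≈ 5.6569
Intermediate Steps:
m = 19 (m = 24 - 5 = 19)
√(m + 13) = √(19 + 13) = √32 = 4*√2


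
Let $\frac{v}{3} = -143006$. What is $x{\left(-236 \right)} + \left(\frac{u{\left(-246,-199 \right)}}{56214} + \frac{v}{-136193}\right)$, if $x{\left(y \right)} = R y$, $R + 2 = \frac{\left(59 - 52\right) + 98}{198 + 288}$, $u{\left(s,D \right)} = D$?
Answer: $\frac{360815619281}{850661478} \approx 424.16$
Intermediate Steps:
$v = -429018$ ($v = 3 \left(-143006\right) = -429018$)
$R = - \frac{289}{162}$ ($R = -2 + \frac{\left(59 - 52\right) + 98}{198 + 288} = -2 + \frac{\left(59 - 52\right) + 98}{486} = -2 + \left(7 + 98\right) \frac{1}{486} = -2 + 105 \cdot \frac{1}{486} = -2 + \frac{35}{162} = - \frac{289}{162} \approx -1.784$)
$x{\left(y \right)} = - \frac{289 y}{162}$
$x{\left(-236 \right)} + \left(\frac{u{\left(-246,-199 \right)}}{56214} + \frac{v}{-136193}\right) = \left(- \frac{289}{162}\right) \left(-236\right) - \left(- \frac{429018}{136193} + \frac{199}{56214}\right) = \frac{34102}{81} - - \frac{24089715445}{7655953302} = \frac{34102}{81} + \left(- \frac{199}{56214} + \frac{429018}{136193}\right) = \frac{34102}{81} + \frac{24089715445}{7655953302} = \frac{360815619281}{850661478}$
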